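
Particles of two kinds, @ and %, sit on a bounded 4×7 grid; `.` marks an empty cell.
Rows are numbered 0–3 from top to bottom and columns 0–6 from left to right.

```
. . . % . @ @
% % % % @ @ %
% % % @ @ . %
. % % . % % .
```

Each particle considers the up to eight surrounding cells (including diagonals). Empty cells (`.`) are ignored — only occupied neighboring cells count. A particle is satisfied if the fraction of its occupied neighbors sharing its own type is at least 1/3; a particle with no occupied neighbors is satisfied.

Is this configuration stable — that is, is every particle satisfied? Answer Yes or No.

No

Row 0: (0,3)% 2/3 ok · (0,5)@ 3/4 ok · (0,6)@ 2/3 ok
Row 1: (1,0)% 3/3 ok · (1,1)% 5/5 ok · (1,2)% 5/6 ok · (1,3)% 3/6 ok · (1,4)@ 4/6 ok · (1,5)@ 4/6 ok · (1,6)% 1/4 unhappy
Row 2: (2,0)% 4/4 ok · (2,1)% 7/7 ok · (2,2)% 6/7 ok · (2,3)@ 2/7 unhappy · (2,4)@ 3/6 ok · (2,6)% 2/3 ok
Row 3: (3,1)% 4/4 ok · (3,2)% 3/4 ok · (3,4)% 1/3 ok · (3,5)% 2/3 ok
For instance (1,6) has only 1/4 same-type neighbors, below 1/3.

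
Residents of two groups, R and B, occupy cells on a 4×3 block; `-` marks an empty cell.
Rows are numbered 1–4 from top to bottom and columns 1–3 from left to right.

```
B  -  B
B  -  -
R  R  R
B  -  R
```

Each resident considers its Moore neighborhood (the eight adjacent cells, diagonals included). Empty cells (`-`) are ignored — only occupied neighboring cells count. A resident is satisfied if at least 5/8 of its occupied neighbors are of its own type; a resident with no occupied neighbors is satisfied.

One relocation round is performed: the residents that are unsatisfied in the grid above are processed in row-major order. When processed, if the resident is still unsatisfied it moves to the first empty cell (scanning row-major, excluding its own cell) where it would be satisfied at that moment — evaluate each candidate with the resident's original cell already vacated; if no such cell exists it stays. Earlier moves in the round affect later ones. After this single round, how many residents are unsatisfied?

0

Initially unsatisfied (in order): (2,1), (3,1), (3,2), (4,1).
  (2,1) → (1,2).
  (3,1) → (4,2).
  (3,2): now satisfied by earlier moves; stays.
  (4,1) → (2,1).
Resulting grid:
B B B
B - -
- R R
- R R
All satisfied now.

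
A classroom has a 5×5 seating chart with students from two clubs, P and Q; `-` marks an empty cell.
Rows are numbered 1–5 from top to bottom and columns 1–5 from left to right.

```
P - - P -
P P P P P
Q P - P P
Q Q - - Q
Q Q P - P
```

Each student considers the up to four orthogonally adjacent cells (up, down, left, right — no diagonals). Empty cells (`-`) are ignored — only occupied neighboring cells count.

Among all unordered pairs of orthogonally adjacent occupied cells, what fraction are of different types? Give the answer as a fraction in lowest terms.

2/7

Scan each occupied cell's neighbors to the right and below so each pair is counted once.
Row 1: P(1,1)–P(2,1)= P(1,4)–P(2,4)=  → 0/2 unlike.
Row 2: P(2,1)–P(2,2)= P(2,1)–Q(3,1)≠ P(2,2)–P(2,3)= P(2,2)–P(3,2)= P(2,3)–P(2,4)= P(2,4)–P(2,5)= P(2,4)–P(3,4)= P(2,5)–P(3,5)=  → 1/8 unlike.
Row 3: Q(3,1)–P(3,2)≠ Q(3,1)–Q(4,1)= P(3,2)–Q(4,2)≠ P(3,4)–P(3,5)= P(3,5)–Q(4,5)≠  → 3/5 unlike.
Row 4: Q(4,1)–Q(4,2)= Q(4,1)–Q(5,1)= Q(4,2)–Q(5,2)= Q(4,5)–P(5,5)≠  → 1/4 unlike.
Row 5: Q(5,1)–Q(5,2)= Q(5,2)–P(5,3)≠  → 1/2 unlike.
Total adjacent occupied pairs: 21; unlike-type pairs: 6.
6/21 reduces to 2/7.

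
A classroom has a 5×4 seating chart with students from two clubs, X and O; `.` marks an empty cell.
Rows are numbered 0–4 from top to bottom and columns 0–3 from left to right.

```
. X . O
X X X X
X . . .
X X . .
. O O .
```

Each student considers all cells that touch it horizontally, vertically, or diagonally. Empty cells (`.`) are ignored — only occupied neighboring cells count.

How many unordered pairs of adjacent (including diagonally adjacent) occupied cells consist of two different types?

5

Scan each occupied cell's neighbors to the right and below (and the two forward diagonals) so each pair is counted once.
From row 0: 2 unlike of 5 pairs (running 2/5).
From row 1: 0 unlike of 5 pairs (running 2/10).
From row 2: 0 unlike of 2 pairs (running 2/12).
From row 3: 3 unlike of 4 pairs (running 5/16).
From row 4: 0 unlike of 1 pairs (running 5/17).
Total adjacent occupied pairs: 17; unlike-type pairs: 5.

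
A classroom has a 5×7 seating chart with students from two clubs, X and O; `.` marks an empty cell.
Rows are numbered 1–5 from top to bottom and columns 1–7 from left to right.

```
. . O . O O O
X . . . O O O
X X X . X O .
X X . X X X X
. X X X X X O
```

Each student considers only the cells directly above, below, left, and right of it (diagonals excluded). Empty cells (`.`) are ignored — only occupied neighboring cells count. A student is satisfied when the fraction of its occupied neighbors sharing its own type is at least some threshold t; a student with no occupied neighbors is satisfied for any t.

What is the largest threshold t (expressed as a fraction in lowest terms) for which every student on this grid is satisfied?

0/1

(1,3)O — no occupied neighbors
(1,5)O 2/2
(1,6)O 3/3
(1,7)O 2/2
(2,1)X 1/1
(2,5)O 2/3
(2,6)O 4/4
(2,7)O 2/2
(3,1)X 3/3
(3,2)X 3/3
(3,3)X 1/1
(3,5)X 1/3
(3,6)O 1/3
(4,1)X 2/2
(4,2)X 3/3
(4,4)X 2/2
(4,5)X 4/4
(4,6)X 3/4
(4,7)X 1/2
(5,2)X 2/2
(5,3)X 2/2
(5,4)X 3/3
(5,5)X 3/3
(5,6)X 2/3
(5,7)O 0/2
The smallest same-type fraction is 0/2 at (5,7), which reduces to 0/1. Any threshold above that leaves this student unsatisfied.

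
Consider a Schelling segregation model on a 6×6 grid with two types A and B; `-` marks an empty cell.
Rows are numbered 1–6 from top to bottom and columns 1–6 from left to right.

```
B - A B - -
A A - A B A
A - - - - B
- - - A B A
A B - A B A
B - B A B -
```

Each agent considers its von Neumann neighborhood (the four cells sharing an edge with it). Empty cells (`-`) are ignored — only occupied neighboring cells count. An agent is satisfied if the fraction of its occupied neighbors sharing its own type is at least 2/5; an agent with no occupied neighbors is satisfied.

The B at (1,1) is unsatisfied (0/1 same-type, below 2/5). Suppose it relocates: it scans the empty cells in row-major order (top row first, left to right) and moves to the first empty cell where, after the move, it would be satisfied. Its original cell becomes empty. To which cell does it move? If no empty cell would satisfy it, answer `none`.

Vacating (1,1). Empty cells in order:
  (1,2): 0/2 same-type → still unsatisfied.
  (1,5): 2/2 same-type → satisfied — stop here.

(1,5)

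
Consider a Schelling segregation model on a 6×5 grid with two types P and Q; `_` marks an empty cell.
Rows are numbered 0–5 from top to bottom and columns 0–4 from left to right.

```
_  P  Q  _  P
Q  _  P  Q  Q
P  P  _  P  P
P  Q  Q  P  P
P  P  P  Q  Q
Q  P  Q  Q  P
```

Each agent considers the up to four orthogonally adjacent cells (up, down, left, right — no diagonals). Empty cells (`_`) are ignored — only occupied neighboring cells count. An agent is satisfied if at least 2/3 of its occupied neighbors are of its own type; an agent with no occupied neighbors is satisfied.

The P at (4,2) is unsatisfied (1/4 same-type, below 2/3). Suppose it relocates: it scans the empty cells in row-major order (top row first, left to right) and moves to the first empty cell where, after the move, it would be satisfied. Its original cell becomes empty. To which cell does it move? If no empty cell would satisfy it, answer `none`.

(1,1)

Vacating (4,2). Empty cells in order:
  (0,0): 1/2 same-type → still unsatisfied.
  (0,3): 1/3 same-type → still unsatisfied.
  (1,1): 3/4 same-type → satisfied — stop here.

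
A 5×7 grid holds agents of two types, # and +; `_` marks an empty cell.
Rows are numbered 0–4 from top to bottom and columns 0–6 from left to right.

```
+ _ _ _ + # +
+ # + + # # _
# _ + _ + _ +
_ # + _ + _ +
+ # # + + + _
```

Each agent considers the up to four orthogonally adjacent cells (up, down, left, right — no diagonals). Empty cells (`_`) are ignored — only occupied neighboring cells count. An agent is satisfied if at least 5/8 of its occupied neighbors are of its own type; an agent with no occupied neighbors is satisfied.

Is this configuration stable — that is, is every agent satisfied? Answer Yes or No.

Row 0: (0,0)+ 1/1 ok · (0,4)+ 0/2 unhappy · (0,5)# 1/3 unhappy · (0,6)+ 0/1 unhappy
Row 1: (1,0)+ 1/3 unhappy · (1,1)# 0/2 unhappy · (1,2)+ 2/3 ok · (1,3)+ 1/2 unhappy · (1,4)# 1/4 unhappy · (1,5)# 2/2 ok
Row 2: (2,0)# 0/1 unhappy · (2,2)+ 2/2 ok · (2,4)+ 1/2 unhappy · (2,6)+ 1/1 ok
Row 3: (3,1)# 1/2 unhappy · (3,2)+ 1/3 unhappy · (3,4)+ 2/2 ok · (3,6)+ 1/1 ok
Row 4: (4,0)+ 0/1 unhappy · (4,1)# 2/3 ok · (4,2)# 1/3 unhappy · (4,3)+ 1/2 unhappy · (4,4)+ 3/3 ok · (4,5)+ 1/1 ok
For instance (0,4) has only 0/2 same-type neighbors, below 5/8.

No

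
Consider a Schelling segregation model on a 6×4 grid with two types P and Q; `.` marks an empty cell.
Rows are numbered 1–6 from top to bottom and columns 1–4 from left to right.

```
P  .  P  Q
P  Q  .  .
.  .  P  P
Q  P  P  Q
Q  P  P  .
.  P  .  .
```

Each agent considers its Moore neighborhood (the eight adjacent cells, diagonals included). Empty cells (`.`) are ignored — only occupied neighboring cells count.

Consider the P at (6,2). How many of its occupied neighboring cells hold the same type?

2

Occupied neighbors of (6,2): (5,1)=Q, (5,2)=P, (5,3)=P.
Same type (P): 2 of 3.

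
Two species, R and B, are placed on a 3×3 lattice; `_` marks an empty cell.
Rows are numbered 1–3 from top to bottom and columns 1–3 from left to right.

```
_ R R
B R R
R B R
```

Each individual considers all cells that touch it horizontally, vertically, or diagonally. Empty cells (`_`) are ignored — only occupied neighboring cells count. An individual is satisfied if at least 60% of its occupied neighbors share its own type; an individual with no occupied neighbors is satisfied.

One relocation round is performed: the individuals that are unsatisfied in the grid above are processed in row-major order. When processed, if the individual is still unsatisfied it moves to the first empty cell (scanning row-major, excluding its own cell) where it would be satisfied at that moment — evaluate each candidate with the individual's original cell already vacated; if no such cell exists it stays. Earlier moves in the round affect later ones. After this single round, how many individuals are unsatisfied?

Initially unsatisfied (in order): (2,1), (3,1), (3,2).
  (2,1): no empty cell satisfies it; stays.
  (3,1) → (1,1).
  (3,2): no empty cell satisfies it; stays.
Resulting grid:
R R R
B R R
_ B R
Unsatisfied now: (2,1), (3,2).

2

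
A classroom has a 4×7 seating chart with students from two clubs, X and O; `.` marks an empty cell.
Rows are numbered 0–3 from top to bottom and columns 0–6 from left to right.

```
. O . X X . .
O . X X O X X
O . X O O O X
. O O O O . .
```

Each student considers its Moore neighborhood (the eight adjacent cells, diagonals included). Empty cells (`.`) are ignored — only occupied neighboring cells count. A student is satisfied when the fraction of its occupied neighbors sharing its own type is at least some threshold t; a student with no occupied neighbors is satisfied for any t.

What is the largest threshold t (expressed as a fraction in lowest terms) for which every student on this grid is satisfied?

1/3

(0,1)O 1/2
(0,3)X 3/4
(0,4)X 3/4
(1,0)O 2/2
(1,2)X 3/5
(1,3)X 4/7
(1,4)O 3/7
(1,5)X 3/6
(1,6)X 2/3
(2,0)O 2/2
(2,2)X 2/6
(2,3)O 5/8
(2,4)O 5/7
(2,5)O 3/6
(2,6)X 2/3
(3,1)O 2/3
(3,2)O 3/4
(3,3)O 4/5
(3,4)O 4/4
The smallest same-type fraction is 2/6 at (2,2), which reduces to 1/3. Any threshold above that leaves this student unsatisfied.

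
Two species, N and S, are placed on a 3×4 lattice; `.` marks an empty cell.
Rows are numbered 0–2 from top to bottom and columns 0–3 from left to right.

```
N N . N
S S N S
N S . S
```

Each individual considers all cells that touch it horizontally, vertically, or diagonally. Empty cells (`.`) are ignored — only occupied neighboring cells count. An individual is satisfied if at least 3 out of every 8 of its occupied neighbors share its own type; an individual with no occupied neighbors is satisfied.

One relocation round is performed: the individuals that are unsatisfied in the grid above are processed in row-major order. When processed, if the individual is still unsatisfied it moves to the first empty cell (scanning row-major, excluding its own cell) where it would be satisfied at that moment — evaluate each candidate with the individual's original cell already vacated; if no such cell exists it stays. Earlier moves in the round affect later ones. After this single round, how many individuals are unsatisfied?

Initially unsatisfied (in order): (0,0), (1,1), (1,2), (1,3), (2,0).
  (0,0) → (0,2).
  (1,1) → (0,0).
  (1,2): now satisfied by earlier moves; stays.
  (1,3) → (1,1).
  (2,0) → (1,3).
Resulting grid:
S N N N
S S N N
. S . S
Unsatisfied now: (2,3).

1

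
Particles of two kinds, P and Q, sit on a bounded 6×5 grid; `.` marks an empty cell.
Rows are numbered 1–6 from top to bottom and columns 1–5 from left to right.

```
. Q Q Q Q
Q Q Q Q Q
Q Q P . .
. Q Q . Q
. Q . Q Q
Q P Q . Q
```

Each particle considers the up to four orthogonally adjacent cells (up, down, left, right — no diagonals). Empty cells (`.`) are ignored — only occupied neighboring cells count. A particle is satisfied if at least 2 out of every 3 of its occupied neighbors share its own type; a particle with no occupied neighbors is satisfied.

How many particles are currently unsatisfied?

6

Row 1: (1,2)Q 2/2 ok · (1,3)Q 3/3 ok · (1,4)Q 3/3 ok · (1,5)Q 2/2 ok
Row 2: (2,1)Q 2/2 ok · (2,2)Q 4/4 ok · (2,3)Q 3/4 ok · (2,4)Q 3/3 ok · (2,5)Q 2/2 ok
Row 3: (3,1)Q 2/2 ok · (3,2)Q 3/4 ok · (3,3)P 0/3 unhappy
Row 4: (4,2)Q 3/3 ok · (4,3)Q 1/2 unhappy · (4,5)Q 1/1 ok
Row 5: (5,2)Q 1/2 unhappy · (5,4)Q 1/1 ok · (5,5)Q 3/3 ok
Row 6: (6,1)Q 0/1 unhappy · (6,2)P 0/3 unhappy · (6,3)Q 0/1 unhappy · (6,5)Q 1/1 ok
Unsatisfied: (3,3), (4,3), (5,2), (6,1), (6,2), (6,3) — 6 in total.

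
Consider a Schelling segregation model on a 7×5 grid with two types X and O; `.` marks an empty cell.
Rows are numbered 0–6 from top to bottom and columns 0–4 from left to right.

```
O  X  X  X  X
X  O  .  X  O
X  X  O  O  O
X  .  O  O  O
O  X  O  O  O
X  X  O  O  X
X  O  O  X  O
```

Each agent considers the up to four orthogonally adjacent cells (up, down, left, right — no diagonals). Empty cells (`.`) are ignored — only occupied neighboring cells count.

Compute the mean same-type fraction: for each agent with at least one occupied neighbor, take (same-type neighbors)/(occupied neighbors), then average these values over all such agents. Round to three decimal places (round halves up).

(0,0)O 0/2
(0,1)X 1/3
(0,2)X 2/2
(0,3)X 3/3
(0,4)X 1/2
(1,0)X 1/3
(1,1)O 0/3
(1,3)X 1/3
(1,4)O 1/3
(2,0)X 3/3
(2,1)X 1/3
(2,2)O 2/3
(2,3)O 3/4
(2,4)O 3/3
(3,0)X 1/2
(3,2)O 3/3
(3,3)O 4/4
(3,4)O 3/3
(4,0)O 0/3
(4,1)X 1/3
(4,2)O 3/4
(4,3)O 4/4
(4,4)O 2/3
(5,0)X 2/3
(5,1)X 2/4
(5,2)O 3/4
(5,3)O 2/4
(5,4)X 0/3
(6,0)X 1/2
(6,1)O 1/3
(6,2)O 2/3
(6,3)X 0/3
(6,4)O 0/2
Sum over 33 agents: 0/2 + 1/3 + 2/2 + 3/3 + 1/2 + 1/3 + 0/3 + 1/3 + 1/3 + 3/3 + 1/3 + 2/3 + 3/4 + 3/3 + 1/2 + 3/3 + 4/4 + 3/3 + 0/3 + 1/3 + 3/4 + 4/4 + 2/3 + 2/3 + 2/4 + 3/4 + 2/4 + 0/3 + 1/2 + 1/3 + 2/3 + 0/3 + 0/2 = 71/4; mean = 71/4 ÷ 33 = 71/132 = 0.537878… → 0.538.

0.538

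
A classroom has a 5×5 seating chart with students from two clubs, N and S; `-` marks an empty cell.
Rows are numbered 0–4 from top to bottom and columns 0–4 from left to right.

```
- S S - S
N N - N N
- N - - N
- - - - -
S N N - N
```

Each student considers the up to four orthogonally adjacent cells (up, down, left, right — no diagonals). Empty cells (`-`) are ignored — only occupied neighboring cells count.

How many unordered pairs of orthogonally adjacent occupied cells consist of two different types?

Scan each occupied cell's neighbors to the right and below so each pair is counted once.
Row 0: S(0,1)–S(0,2)= S(0,1)–N(1,1)≠ S(0,4)–N(1,4)≠  → 2/3 unlike.
Row 1: N(1,0)–N(1,1)= N(1,1)–N(2,1)= N(1,3)–N(1,4)= N(1,4)–N(2,4)=  → 0/4 unlike.
Row 4: S(4,0)–N(4,1)≠ N(4,1)–N(4,2)=  → 1/2 unlike.
Total adjacent occupied pairs: 9; unlike-type pairs: 3.

3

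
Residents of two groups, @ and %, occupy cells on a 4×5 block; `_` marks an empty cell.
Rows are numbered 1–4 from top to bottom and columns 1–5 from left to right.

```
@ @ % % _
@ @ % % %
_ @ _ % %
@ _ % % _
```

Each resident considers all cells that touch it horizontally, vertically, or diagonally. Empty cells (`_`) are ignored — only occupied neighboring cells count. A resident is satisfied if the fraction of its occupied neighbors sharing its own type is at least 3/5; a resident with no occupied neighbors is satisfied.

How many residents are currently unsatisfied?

1

Row 1: (1,1)@ 3/3 satisfied · (1,2)@ 3/5 satisfied · (1,3)% 3/5 satisfied · (1,4)% 4/4 satisfied
Row 2: (2,1)@ 4/4 satisfied · (2,2)@ 4/6 satisfied · (2,3)% 4/7 not · (2,4)% 6/6 satisfied · (2,5)% 4/4 satisfied
Row 3: (3,2)@ 3/5 satisfied · (3,4)% 6/6 satisfied · (3,5)% 4/4 satisfied
Row 4: (4,1)@ 1/1 satisfied · (4,3)% 2/3 satisfied · (4,4)% 3/3 satisfied
Unsatisfied: (2,3) — 1 in total.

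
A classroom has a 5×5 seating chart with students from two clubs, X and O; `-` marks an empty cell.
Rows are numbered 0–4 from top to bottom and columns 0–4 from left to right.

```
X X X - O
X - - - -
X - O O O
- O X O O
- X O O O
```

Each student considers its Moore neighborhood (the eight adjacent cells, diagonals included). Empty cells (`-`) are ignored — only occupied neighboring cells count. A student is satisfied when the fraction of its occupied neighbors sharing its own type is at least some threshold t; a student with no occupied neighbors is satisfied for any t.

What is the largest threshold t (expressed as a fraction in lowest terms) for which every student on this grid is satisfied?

1/7

(0,0)X 2/2
(0,1)X 3/3
(0,2)X 1/1
(0,4)O — no occupied neighbors
(1,0)X 3/3
(2,0)X 1/2
(2,2)O 3/4
(2,3)O 4/5
(2,4)O 3/3
(3,1)O 2/5
(3,2)X 1/7
(3,3)O 7/8
(3,4)O 5/5
(4,1)X 1/3
(4,2)O 3/5
(4,3)O 4/5
(4,4)O 3/3
The smallest same-type fraction is 1/7 at (3,2), which reduces to 1/7. Any threshold above that leaves this student unsatisfied.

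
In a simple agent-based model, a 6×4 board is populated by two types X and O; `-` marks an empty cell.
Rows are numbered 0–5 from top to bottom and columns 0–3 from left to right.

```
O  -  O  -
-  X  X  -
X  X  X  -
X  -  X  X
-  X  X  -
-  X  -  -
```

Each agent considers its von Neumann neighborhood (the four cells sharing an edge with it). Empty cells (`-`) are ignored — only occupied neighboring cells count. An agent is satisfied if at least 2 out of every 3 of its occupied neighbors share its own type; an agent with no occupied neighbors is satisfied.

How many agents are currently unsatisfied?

1

(0,0)O 0/0 ✓
(0,2)O 0/1 ✗
(1,1)X 2/2 ✓
(1,2)X 2/3 ✓
(2,0)X 2/2 ✓
(2,1)X 3/3 ✓
(2,2)X 3/3 ✓
(3,0)X 1/1 ✓
(3,2)X 3/3 ✓
(3,3)X 1/1 ✓
(4,1)X 2/2 ✓
(4,2)X 2/2 ✓
(5,1)X 1/1 ✓
Unsatisfied: (0,2) — 1 in total.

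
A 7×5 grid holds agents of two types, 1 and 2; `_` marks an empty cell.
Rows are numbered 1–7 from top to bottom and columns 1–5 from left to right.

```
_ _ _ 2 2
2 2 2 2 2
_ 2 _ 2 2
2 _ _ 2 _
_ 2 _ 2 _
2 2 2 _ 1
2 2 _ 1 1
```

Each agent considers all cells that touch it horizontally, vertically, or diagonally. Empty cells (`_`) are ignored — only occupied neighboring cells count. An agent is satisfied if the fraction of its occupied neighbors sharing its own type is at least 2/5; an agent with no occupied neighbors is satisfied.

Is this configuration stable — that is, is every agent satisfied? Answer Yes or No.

(1,4)2 4/4 ok
(1,5)2 3/3 ok
(2,1)2 2/2 ok
(2,2)2 3/3 ok
(2,3)2 5/5 ok
(2,4)2 6/6 ok
(2,5)2 5/5 ok
(3,2)2 4/4 ok
(3,4)2 5/5 ok
(3,5)2 4/4 ok
(4,1)2 2/2 ok
(4,4)2 3/3 ok
(5,2)2 4/4 ok
(5,4)2 2/3 ok
(6,1)2 4/4 ok
(6,2)2 5/5 ok
(6,3)2 4/5 ok
(6,5)1 2/3 ok
(7,1)2 3/3 ok
(7,2)2 4/4 ok
(7,4)1 2/3 ok
(7,5)1 2/2 ok
All meet the threshold, so the configuration is stable.

Yes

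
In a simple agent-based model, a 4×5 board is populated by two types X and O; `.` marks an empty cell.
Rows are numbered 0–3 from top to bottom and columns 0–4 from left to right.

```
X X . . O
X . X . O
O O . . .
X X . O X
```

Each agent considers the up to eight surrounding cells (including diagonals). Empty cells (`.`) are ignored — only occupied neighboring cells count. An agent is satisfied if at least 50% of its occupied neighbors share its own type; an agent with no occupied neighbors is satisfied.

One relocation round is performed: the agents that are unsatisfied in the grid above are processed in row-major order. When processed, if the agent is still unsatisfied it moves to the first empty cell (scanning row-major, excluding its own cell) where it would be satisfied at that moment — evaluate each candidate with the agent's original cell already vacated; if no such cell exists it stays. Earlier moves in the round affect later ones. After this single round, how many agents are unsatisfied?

1

Initially unsatisfied (in order): (2,0), (2,1), (3,0), (3,1), (3,3), (3,4).
  (2,0) → (0,3).
  (2,1) → (1,3).
  (3,0): now satisfied by earlier moves; stays.
  (3,1): now satisfied by earlier moves; stays.
  (3,3) → (0,2).
  (3,4): now satisfied by earlier moves; stays.
Resulting grid:
X X O O O
X . X O O
. . . . .
X X . . X
Unsatisfied now: (1,2).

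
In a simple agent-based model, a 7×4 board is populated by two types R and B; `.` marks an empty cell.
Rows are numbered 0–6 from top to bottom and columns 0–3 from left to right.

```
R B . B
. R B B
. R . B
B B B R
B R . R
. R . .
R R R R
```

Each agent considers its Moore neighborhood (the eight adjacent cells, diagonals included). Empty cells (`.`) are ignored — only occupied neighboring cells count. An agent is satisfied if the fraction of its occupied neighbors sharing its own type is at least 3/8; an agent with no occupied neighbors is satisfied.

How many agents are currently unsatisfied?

5

Row 0: (0,0)R 1/2 ✓ · (0,1)B 1/3 ✗ · (0,3)B 2/2 ✓
Row 1: (1,1)R 2/4 ✓ · (1,2)B 4/6 ✓ · (1,3)B 3/3 ✓
Row 2: (2,1)R 1/5 ✗ · (2,3)B 3/4 ✓
Row 3: (3,0)B 2/4 ✓ · (3,1)B 3/5 ✓ · (3,2)B 2/6 ✗ · (3,3)R 1/3 ✗
Row 4: (4,0)B 2/4 ✓ · (4,1)R 1/5 ✗ · (4,3)R 1/2 ✓
Row 5: (5,1)R 4/5 ✓
Row 6: (6,0)R 2/2 ✓ · (6,1)R 3/3 ✓ · (6,2)R 3/3 ✓ · (6,3)R 1/1 ✓
Unsatisfied: (0,1), (2,1), (3,2), (3,3), (4,1) — 5 in total.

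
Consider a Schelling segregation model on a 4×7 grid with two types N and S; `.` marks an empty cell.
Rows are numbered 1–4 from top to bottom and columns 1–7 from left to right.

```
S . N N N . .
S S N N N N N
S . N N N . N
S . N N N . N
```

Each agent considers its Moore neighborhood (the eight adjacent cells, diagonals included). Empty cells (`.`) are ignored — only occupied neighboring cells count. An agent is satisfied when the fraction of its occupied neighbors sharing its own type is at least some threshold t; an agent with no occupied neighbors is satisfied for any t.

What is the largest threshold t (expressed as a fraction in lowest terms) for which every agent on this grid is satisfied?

(1,1)S 2/2
(1,3)N 3/4
(1,4)N 5/5
(1,5)N 4/4
(2,1)S 3/3
(2,2)S 3/6
(2,3)N 5/6
(2,4)N 8/8
(2,5)N 6/6
(2,6)N 5/5
(2,7)N 2/2
(3,1)S 3/3
(3,3)N 5/6
(3,4)N 8/8
(3,5)N 6/6
(3,7)N 3/3
(4,1)S 1/1
(4,3)N 3/3
(4,4)N 5/5
(4,5)N 3/3
(4,7)N 1/1
The smallest same-type fraction is 3/6 at (2,2), which reduces to 1/2. Any threshold above that leaves this agent unsatisfied.

1/2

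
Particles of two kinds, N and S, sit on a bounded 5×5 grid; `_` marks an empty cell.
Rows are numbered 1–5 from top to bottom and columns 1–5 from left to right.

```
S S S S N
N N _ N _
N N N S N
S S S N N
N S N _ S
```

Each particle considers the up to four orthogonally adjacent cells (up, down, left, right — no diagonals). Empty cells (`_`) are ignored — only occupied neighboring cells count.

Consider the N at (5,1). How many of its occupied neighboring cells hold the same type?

Occupied neighbors of (5,1): (4,1)=S, (5,2)=S.
Same type (N): 0 of 2.

0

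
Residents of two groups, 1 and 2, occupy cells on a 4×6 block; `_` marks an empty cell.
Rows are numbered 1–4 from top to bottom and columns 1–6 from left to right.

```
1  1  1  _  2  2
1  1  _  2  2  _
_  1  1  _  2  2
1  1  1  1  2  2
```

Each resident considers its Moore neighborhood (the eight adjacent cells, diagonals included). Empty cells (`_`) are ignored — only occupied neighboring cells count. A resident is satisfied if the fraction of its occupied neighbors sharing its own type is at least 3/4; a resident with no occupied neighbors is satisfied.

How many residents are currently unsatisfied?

3

(1,1)1 3/3 ok
(1,2)1 4/4 ok
(1,3)1 2/3 unhappy
(1,5)2 3/3 ok
(1,6)2 2/2 ok
(2,1)1 4/4 ok
(2,2)1 6/6 ok
(2,4)2 3/5 unhappy
(2,5)2 5/5 ok
(3,2)1 6/6 ok
(3,3)1 5/6 ok
(3,5)2 5/6 ok
(3,6)2 4/4 ok
(4,1)1 2/2 ok
(4,2)1 4/4 ok
(4,3)1 4/4 ok
(4,4)1 2/4 unhappy
(4,5)2 3/4 ok
(4,6)2 3/3 ok
Unsatisfied: (1,3), (2,4), (4,4) — 3 in total.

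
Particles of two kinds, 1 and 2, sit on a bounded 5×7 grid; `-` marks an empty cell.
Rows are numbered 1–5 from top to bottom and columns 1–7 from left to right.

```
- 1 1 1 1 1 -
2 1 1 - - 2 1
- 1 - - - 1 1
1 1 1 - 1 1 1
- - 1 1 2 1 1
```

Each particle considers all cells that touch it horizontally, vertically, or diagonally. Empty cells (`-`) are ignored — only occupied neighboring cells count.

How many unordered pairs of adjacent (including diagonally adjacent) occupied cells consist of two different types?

Scan each occupied cell's neighbors to the right and below (and the two forward diagonals) so each pair is counted once.
From row 1: 3 unlike of 13 pairs (running 3/13).
From row 2: 5 unlike of 10 pairs (running 8/23).
From row 3: 0 unlike of 9 pairs (running 8/32).
From row 4: 2 unlike of 15 pairs (running 10/47).
From row 5: 2 unlike of 4 pairs (running 12/51).
Total adjacent occupied pairs: 51; unlike-type pairs: 12.

12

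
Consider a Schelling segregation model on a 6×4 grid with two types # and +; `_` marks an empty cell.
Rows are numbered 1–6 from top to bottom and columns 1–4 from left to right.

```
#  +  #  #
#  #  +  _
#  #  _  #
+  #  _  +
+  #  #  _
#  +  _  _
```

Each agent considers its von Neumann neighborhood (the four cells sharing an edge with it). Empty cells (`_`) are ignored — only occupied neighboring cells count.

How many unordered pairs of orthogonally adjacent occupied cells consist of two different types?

Scan each occupied cell's neighbors to the right and below so each pair is counted once.
From row 1: 4 unlike of 6 pairs (running 4/6).
From row 2: 1 unlike of 4 pairs (running 5/10).
From row 3: 2 unlike of 4 pairs (running 7/14).
From row 4: 1 unlike of 3 pairs (running 8/17).
From row 5: 3 unlike of 4 pairs (running 11/21).
From row 6: 1 unlike of 1 pairs (running 12/22).
Total adjacent occupied pairs: 22; unlike-type pairs: 12.

12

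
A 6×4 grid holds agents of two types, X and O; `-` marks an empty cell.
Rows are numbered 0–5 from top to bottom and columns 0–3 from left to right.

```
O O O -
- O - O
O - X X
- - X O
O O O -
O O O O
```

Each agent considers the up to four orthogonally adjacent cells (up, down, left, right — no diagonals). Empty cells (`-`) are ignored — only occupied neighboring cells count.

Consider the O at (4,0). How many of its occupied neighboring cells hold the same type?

Occupied neighbors of (4,0): (5,0)=O, (4,1)=O.
Same type (O): 2 of 2.

2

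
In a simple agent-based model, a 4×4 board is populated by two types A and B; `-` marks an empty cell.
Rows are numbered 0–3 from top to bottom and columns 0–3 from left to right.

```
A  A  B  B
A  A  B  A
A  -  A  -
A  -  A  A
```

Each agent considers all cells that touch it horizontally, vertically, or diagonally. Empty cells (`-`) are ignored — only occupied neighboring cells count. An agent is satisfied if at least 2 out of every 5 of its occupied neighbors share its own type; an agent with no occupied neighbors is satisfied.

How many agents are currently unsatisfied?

(0,0)A 3/3 ok
(0,1)A 3/5 ok
(0,2)B 2/5 ok
(0,3)B 2/3 ok
(1,0)A 4/4 ok
(1,1)A 5/7 ok
(1,2)B 2/6 unhappy
(1,3)A 1/4 unhappy
(2,0)A 3/3 ok
(2,2)A 4/5 ok
(3,0)A 1/1 ok
(3,2)A 2/2 ok
(3,3)A 2/2 ok
Unsatisfied: (1,2), (1,3) — 2 in total.

2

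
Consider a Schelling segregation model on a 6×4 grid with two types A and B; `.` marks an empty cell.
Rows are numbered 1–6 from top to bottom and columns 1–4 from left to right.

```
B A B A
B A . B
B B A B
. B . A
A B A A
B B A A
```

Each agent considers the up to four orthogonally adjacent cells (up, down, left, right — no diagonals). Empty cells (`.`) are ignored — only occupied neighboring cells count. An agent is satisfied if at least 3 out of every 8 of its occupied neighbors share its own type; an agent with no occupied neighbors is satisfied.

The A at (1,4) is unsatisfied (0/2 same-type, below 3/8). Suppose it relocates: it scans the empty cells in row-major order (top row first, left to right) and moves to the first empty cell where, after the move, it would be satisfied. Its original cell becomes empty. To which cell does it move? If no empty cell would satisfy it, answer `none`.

Vacating (1,4). Empty cells in order:
  (2,3): 2/4 same-type → satisfied — stop here.

(2,3)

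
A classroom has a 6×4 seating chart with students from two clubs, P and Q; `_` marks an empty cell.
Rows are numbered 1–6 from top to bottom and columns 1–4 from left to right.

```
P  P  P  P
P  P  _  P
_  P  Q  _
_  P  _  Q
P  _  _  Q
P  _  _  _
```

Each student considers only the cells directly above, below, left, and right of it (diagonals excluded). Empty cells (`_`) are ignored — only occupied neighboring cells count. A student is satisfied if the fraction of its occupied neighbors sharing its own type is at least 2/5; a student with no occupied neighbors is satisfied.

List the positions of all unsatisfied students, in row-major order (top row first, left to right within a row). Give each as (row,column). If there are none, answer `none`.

Row 1: (1,1)P 2/2 ✓ · (1,2)P 3/3 ✓ · (1,3)P 2/2 ✓ · (1,4)P 2/2 ✓
Row 2: (2,1)P 2/2 ✓ · (2,2)P 3/3 ✓ · (2,4)P 1/1 ✓
Row 3: (3,2)P 2/3 ✓ · (3,3)Q 0/1 ✗
Row 4: (4,2)P 1/1 ✓ · (4,4)Q 1/1 ✓
Row 5: (5,1)P 1/1 ✓ · (5,4)Q 1/1 ✓
Row 6: (6,1)P 1/1 ✓

(3,3)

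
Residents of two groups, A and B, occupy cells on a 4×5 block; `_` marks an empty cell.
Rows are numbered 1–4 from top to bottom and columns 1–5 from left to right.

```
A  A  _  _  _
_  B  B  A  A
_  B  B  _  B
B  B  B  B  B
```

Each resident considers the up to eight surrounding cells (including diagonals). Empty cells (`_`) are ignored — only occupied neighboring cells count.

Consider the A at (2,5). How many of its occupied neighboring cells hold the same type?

1

Occupied neighbors of (2,5): (2,4)=A, (3,5)=B.
Same type (A): 1 of 2.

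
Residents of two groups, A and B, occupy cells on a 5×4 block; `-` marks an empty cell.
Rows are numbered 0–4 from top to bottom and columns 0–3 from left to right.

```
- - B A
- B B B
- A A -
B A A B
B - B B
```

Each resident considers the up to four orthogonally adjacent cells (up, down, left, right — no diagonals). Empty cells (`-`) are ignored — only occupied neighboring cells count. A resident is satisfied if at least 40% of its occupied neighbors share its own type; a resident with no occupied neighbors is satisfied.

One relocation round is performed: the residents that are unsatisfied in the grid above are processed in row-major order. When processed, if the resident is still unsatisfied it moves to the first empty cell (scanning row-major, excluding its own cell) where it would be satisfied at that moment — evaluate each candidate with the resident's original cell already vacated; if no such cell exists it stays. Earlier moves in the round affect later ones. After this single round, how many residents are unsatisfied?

0

Initially unsatisfied (in order): (0,3).
  (0,3) → (0,0).
Resulting grid:
A - B -
- B B B
- A A -
B A A B
B - B B
All satisfied now.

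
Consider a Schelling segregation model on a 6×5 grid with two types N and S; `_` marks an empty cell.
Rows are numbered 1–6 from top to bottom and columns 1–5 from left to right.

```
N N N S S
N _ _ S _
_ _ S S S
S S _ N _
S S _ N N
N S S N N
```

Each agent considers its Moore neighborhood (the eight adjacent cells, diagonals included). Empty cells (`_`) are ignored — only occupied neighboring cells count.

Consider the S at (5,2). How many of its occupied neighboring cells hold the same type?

5

Occupied neighbors of (5,2): (4,1)=S, (4,2)=S, (5,1)=S, (6,1)=N, (6,2)=S, (6,3)=S.
Same type (S): 5 of 6.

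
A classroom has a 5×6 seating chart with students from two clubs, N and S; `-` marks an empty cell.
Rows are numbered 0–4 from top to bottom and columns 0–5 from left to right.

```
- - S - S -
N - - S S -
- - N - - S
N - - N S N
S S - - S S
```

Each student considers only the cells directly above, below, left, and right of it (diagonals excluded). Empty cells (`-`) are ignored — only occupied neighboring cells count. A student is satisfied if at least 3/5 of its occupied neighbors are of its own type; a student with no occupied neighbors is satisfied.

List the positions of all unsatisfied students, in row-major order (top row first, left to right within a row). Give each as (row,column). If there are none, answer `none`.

(2,5), (3,0), (3,3), (3,4), (3,5), (4,0), (4,5)

(0,2)S 0/0 ok
(0,4)S 1/1 ok
(1,0)N 0/0 ok
(1,3)S 1/1 ok
(1,4)S 2/2 ok
(2,2)N 0/0 ok
(2,5)S 0/1 unhappy
(3,0)N 0/1 unhappy
(3,3)N 0/1 unhappy
(3,4)S 1/3 unhappy
(3,5)N 0/3 unhappy
(4,0)S 1/2 unhappy
(4,1)S 1/1 ok
(4,4)S 2/2 ok
(4,5)S 1/2 unhappy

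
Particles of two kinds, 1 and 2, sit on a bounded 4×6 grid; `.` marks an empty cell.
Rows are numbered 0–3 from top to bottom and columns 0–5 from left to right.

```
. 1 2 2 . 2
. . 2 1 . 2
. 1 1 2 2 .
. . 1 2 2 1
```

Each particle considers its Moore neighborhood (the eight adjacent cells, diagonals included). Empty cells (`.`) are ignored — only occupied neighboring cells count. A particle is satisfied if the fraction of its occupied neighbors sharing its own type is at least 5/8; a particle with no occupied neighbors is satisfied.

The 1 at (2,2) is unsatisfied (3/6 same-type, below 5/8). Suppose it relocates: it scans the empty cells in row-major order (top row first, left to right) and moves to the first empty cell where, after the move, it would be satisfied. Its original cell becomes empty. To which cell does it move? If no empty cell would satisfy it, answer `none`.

Vacating (2,2). Empty cells in order:
  (0,0): 1/1 same-type → satisfied — stop here.

(0,0)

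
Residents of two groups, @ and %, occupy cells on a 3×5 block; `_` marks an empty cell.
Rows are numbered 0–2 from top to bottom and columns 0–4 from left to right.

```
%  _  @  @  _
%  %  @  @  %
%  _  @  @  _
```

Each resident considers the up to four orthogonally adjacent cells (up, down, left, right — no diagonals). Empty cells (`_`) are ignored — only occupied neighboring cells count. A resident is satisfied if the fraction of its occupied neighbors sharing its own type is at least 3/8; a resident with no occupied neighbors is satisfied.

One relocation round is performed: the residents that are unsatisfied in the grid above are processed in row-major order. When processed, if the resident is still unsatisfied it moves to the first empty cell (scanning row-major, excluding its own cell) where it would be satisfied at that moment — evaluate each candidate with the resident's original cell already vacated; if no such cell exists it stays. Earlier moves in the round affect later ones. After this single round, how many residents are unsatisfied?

0

Initially unsatisfied (in order): (1,4).
  (1,4) → (0,1).
Resulting grid:
% % @ @ _
% % @ @ _
% _ @ @ _
All satisfied now.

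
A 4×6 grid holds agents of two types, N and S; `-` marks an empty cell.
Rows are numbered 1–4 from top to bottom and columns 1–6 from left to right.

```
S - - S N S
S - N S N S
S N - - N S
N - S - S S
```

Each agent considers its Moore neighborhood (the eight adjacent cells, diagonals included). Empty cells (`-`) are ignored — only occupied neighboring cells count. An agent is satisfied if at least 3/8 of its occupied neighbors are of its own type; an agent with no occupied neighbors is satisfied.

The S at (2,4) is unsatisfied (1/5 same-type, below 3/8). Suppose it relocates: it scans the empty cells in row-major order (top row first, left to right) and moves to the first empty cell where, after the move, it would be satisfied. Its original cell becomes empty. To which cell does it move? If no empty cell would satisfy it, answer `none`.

Vacating (2,4). Empty cells in order:
  (1,2): 2/3 same-type → satisfied — stop here.

(1,2)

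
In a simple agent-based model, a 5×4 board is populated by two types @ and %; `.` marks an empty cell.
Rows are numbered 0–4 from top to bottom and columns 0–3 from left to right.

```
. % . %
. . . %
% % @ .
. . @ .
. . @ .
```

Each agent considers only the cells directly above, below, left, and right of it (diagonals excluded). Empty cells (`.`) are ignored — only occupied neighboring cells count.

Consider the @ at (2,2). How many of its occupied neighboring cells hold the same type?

Occupied neighbors of (2,2): (3,2)=@, (2,1)=%.
Same type (@): 1 of 2.

1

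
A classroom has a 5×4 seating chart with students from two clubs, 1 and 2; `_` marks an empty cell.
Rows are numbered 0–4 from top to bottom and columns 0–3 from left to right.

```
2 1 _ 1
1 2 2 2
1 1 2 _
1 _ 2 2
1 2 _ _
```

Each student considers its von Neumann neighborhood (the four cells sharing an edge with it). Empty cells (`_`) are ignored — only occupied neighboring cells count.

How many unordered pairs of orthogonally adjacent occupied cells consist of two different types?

8

Scan each occupied cell's neighbors to the right and below so each pair is counted once.
Row 0: 2(0,0)–1(0,1)≠ 2(0,0)–1(1,0)≠ 1(0,1)–2(1,1)≠ 1(0,3)–2(1,3)≠  → 4/4 unlike.
Row 1: 1(1,0)–2(1,1)≠ 1(1,0)–1(2,0)= 2(1,1)–2(1,2)= 2(1,1)–1(2,1)≠ 2(1,2)–2(1,3)= 2(1,2)–2(2,2)=  → 2/6 unlike.
Row 2: 1(2,0)–1(2,1)= 1(2,0)–1(3,0)= 1(2,1)–2(2,2)≠ 2(2,2)–2(3,2)=  → 1/4 unlike.
Row 3: 1(3,0)–1(4,0)= 2(3,2)–2(3,3)=  → 0/2 unlike.
Row 4: 1(4,0)–2(4,1)≠  → 1/1 unlike.
Total adjacent occupied pairs: 17; unlike-type pairs: 8.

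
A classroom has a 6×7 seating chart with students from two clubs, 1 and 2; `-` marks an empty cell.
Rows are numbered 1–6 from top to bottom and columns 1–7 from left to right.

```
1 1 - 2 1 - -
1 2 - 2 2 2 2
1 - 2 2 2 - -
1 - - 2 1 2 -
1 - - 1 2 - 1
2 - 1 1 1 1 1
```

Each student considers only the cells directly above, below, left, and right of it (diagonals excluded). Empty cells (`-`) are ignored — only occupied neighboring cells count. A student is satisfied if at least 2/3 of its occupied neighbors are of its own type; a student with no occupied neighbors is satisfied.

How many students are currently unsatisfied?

(1,1)1 2/2 ok
(1,2)1 1/2 unhappy
(1,4)2 1/2 unhappy
(1,5)1 0/2 unhappy
(2,1)1 2/3 ok
(2,2)2 0/2 unhappy
(2,4)2 3/3 ok
(2,5)2 3/4 ok
(2,6)2 2/2 ok
(2,7)2 1/1 ok
(3,1)1 2/2 ok
(3,3)2 1/1 ok
(3,4)2 4/4 ok
(3,5)2 2/3 ok
(4,1)1 2/2 ok
(4,4)2 1/3 unhappy
(4,5)1 0/4 unhappy
(4,6)2 0/1 unhappy
(5,1)1 1/2 unhappy
(5,4)1 1/3 unhappy
(5,5)2 0/3 unhappy
(5,7)1 1/1 ok
(6,1)2 0/1 unhappy
(6,3)1 1/1 ok
(6,4)1 3/3 ok
(6,5)1 2/3 ok
(6,6)1 2/2 ok
(6,7)1 2/2 ok
Unsatisfied: (1,2), (1,4), (1,5), (2,2), (4,4), (4,5), (4,6), (5,1), (5,4), (5,5), (6,1) — 11 in total.

11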